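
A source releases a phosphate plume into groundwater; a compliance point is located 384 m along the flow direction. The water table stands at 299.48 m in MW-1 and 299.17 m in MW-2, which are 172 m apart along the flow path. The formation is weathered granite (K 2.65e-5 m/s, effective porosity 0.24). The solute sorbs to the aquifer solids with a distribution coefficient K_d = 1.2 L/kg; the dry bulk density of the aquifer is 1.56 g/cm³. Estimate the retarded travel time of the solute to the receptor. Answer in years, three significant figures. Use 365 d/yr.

538 years

Hydraulic gradient i = (299.48 − 299.17) / 172 = 0.31 / 172 = 0.001802
K = 2.65e-5 m/s × 86400 s/d = 2.290 m/d
Darcy flux q = K·i = 2.290 × 0.001802 = 0.004127 m/d
v_s = q/n_e = 0.004127/0.24 = 0.01719 m/d
Retardation R = 1 + ρ_b·K_d/n = 1 + 1.56×1.2/0.24 = 8.800
Contaminant velocity v_c = v/R = 0.01719/8.800 = 0.001954 m/d
t = L/v_c = 384/0.001954 = 196500 d
   = 196500/365 = 538 yr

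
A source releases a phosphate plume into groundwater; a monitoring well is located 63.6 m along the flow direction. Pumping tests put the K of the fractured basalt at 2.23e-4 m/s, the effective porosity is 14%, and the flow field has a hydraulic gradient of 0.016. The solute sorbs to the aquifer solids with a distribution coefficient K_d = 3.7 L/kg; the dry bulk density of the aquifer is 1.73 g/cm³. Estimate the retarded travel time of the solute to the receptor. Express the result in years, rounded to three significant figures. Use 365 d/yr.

3.70 years

K = 2.23e-4 m/s × 86400 s/d = 19.27 m/d
Specific discharge q = 19.27 × 0.016 = 0.3083 m/d
v = Ki/n = 19.27·0.016/0.14 = 2.202 m/d
Retardation R = 1 + ρ_b·K_d/n = 1 + 1.73×3.7/0.14 = 46.72
Contaminant velocity v_c = v/R = 2.202/46.72 = 0.04713 m/d
t = L/v_c = 63.6/0.04713 = 1349 d
   = 1349/365 = 3.70 yr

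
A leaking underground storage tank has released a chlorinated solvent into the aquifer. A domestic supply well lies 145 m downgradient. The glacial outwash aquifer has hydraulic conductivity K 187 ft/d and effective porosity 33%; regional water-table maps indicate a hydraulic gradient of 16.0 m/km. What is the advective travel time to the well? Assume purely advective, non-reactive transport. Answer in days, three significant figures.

52.5 days

K = 187 ft/d × 0.3048 = 57.00 m/d
q = Ki = 57.00 × 0.016 = 0.9120 m/d
v_s = q/n_e = 0.9120/0.33 = 2.764 m/d
t = L / v = 145 / 2.764 = 52.47 d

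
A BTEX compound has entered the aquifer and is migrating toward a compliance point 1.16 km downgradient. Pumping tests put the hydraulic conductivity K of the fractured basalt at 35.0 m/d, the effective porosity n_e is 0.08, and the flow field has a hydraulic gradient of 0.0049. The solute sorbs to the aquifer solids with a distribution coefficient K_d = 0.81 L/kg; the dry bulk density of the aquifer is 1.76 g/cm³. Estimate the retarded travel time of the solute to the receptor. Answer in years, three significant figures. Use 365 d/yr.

27.9 years

q = Ki = 35.0 × 0.0049 = 0.1715 m/d
v_s = q/n_e = 0.1715/0.08 = 2.144 m/d
Retardation R = 1 + ρ_b·K_d/n = 1 + 1.76×0.81/0.08 = 18.82
Contaminant velocity v_c = v/R = 2.144/18.82 = 0.1139 m/d
L = 1.16 km = 1160 m
t = L/v_c = 1160/0.1139 = 10180 d
   = 10180/365 = 27.9 yr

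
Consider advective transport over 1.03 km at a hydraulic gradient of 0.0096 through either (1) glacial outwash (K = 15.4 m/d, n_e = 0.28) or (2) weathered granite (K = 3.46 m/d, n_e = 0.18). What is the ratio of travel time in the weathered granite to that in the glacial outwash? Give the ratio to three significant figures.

2.86

Unit 1 (glacial outwash): v = 15.4×0.0096/0.28 = 0.5280 m/d, t = 1030/0.5280 = 1951 d
Unit 2 (weathered granite): v = 3.46×0.0096/0.18 = 0.1845 m/d, t = 1030/0.1845 = 5582 d
t(weathered granite) / t(glacial outwash) = 5582/1951 = 2.86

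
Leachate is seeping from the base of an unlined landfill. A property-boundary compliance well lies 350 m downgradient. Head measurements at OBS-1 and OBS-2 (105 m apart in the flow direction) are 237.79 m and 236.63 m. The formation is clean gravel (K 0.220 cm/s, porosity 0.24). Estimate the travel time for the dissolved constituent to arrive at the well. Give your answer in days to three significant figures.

40.0 days

Hydraulic gradient i = (237.79 − 236.63) / 105 = 1.16 / 105 = 0.01105
K = 0.220 cm/s × 864 = 190.1 m/d
Darcy flux q = K·i = 190.1 × 0.01105 = 2.100 m/d
v = Ki/n = 190.1·0.01105/0.24 = 8.750 m/d
t = L / v = 350 / 8.750 = 40.00 d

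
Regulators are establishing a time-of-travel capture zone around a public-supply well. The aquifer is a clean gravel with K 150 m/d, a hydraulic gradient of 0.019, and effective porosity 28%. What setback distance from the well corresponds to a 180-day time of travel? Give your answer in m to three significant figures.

1830 m

Darcy flux q = K·i = 150 × 0.019 = 2.850 m/d
Average linear velocity = 2.850 / 0.28 = 10.18 m/d
L = v × T = 10.18 × 180 = 1832 m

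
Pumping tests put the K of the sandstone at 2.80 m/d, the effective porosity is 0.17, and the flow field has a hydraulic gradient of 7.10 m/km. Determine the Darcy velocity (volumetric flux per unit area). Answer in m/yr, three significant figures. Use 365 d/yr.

7.26 m/yr

Specific discharge q = 2.80 × 0.0071 = 0.01988 m/d
   = 0.01988 × 365 = 7.26 m/yr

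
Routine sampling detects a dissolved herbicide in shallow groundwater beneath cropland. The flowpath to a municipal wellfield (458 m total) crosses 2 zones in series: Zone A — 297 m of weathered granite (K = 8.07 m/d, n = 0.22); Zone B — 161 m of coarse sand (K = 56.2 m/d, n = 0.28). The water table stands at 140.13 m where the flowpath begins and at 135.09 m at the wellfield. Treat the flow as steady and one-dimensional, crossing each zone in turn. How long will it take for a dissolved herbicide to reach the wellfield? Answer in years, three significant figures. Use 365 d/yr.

Total head drop ΔH = 140.13 − 135.09 = 5.04 m
Continuity: the same q passes through each zone, so ΔH = q·Σ(L_j/K_j) — the zones act as resistances in series.
Σ(L/K) = 297/8.07 + 161/56.2 = 36.80 + 2.865 = 39.67 d
q = ΔH / Σ(L/K) = 5.04 / 39.67 = 0.1271 m/d (same in every zone)
Zone A: v = q/n = 0.1271/0.22 = 0.5775 m/d → t_A = 297/0.5775 = 514.3 d
Zone B: v = q/n = 0.1271/0.28 = 0.4538 m/d → t_B = 161/0.4538 = 354.8 d
Total t = 514.3 + 354.8 = 869.1 d
   = 869.1 / 365 = 2.38 yr

2.38 years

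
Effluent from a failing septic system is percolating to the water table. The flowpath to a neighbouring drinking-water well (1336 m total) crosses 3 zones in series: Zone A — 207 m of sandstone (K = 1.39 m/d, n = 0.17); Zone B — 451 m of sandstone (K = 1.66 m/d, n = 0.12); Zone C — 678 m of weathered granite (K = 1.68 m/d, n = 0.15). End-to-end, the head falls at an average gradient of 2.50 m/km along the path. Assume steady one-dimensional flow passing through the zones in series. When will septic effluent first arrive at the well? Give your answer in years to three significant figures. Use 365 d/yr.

129 years

For zones in series the flux q is common to all zones; the equivalent conductivity is the harmonic (thickness-weighted) mean, K_eq = L_total / Σ(L_j/K_j).
Σ(L/K) = 207/1.39 + 451/1.66 + 678/1.68 = 148.9 + 271.7 + 403.6 = 824.2 d
K_eq = L_total / Σ(L/K) = 1336 / 824.2 = 1.621 m/d
q = K_eq · i = 1.621 × 0.0025 = 0.004053 m/d (same in every zone)
Zone A: v = q/n = 0.004053/0.17 = 0.02384 m/d → t_A = 207/0.02384 = 8683 d
Zone B: v = q/n = 0.004053/0.12 = 0.03377 m/d → t_B = 451/0.03377 = 13350 d
Zone C: v = q/n = 0.004053/0.15 = 0.02702 m/d → t_C = 678/0.02702 = 25100 d
Total t = 8683 + 13350 + 25100 = 47130 d
   = 47130 / 365 = 129 yr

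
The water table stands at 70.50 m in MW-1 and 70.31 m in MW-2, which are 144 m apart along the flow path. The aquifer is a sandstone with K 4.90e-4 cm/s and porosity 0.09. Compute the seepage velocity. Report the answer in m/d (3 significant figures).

Hydraulic gradient i = (70.50 − 70.31) / 144 = 0.19 / 144 = 0.001319
K = 4.90e-4 cm/s × 864 = 0.4234 m/d
q = Ki = 0.4234 × 0.001319 = 5.586e-4 m/d
Average linear velocity = 5.586e-4 / 0.09 = 0.006207 m/d

0.00621 m/d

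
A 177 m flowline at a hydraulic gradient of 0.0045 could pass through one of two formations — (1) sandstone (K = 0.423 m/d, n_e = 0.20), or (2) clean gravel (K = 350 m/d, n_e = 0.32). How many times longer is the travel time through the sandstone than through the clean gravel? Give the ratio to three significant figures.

517

Unit 1 (sandstone): v = 0.423×0.0045/0.20 = 0.009517 m/d, t = 177/0.009517 = 18600 d
Unit 2 (clean gravel): v = 350×0.0045/0.32 = 4.922 m/d, t = 177/4.922 = 35.96 d
t(sandstone) / t(clean gravel) = 18600/35.96 = 517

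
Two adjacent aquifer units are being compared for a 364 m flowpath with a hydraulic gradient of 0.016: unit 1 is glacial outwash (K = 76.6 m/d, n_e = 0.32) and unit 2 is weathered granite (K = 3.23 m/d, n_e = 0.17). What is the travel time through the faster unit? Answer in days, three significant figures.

Unit 1 (glacial outwash): v = 76.6×0.016/0.32 = 3.830 m/d, t = 364/3.830 = 95.04 d
Unit 2 (weathered granite): v = 3.23×0.016/0.17 = 0.3040 m/d, t = 364/0.3040 = 1197 d
Faster unit: t = 95.0 d

95.0 days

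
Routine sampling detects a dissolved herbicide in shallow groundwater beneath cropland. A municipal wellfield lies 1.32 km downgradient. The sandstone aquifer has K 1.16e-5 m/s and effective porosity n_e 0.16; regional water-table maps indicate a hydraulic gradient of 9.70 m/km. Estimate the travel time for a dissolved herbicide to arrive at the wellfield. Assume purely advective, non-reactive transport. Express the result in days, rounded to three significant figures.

21700 days

K = 1.16e-5 m/s × 86400 s/d = 1.002 m/d
Specific discharge q = 1.002 × 0.0097 = 0.009722 m/d
v_s = q/n_e = 0.009722/0.16 = 0.06076 m/d
L = 1.32 km = 1320 m
t = L / v = 1320 / 0.06076 = 21720 d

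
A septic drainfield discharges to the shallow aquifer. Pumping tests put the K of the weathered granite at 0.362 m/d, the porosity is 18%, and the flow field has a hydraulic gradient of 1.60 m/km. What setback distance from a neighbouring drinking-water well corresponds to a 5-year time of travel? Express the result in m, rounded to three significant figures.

q = Ki = 0.362 × 0.0016 = 5.792e-4 m/d
Seepage velocity v = q / n = 5.792e-4 / 0.18 = 0.003218 m/d
T = 5 yr × 365 = 1825 d
L = v × T = 0.003218 × 1825 = 5.872 m

5.87 m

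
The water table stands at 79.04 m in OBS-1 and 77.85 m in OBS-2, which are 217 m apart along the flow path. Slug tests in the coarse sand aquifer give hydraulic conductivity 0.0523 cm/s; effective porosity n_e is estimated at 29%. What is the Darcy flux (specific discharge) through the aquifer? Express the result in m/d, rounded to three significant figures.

0.248 m/d

Hydraulic gradient i = (79.04 − 77.85) / 217 = 1.19 / 217 = 0.005484
K = 0.0523 cm/s × 864 = 45.19 m/d
Darcy flux q = K·i = 45.19 × 0.005484 = 0.2478 m/d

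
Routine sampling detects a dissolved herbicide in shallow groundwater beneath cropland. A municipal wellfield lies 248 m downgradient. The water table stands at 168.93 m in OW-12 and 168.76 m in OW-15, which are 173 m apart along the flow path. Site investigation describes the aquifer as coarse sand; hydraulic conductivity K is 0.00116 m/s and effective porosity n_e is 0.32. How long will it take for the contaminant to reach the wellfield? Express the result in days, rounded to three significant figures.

Hydraulic gradient i = (168.93 − 168.76) / 173 = 0.17 / 173 = 9.827e-4
K = 0.00116 m/s × 86400 s/d = 100.2 m/d
Darcy flux q = K·i = 100.2 × 9.827e-4 = 0.09849 m/d
Seepage velocity v = q / n = 0.09849 / 0.32 = 0.3078 m/d
t = L / v = 248 / 0.3078 = 805.8 d

806 days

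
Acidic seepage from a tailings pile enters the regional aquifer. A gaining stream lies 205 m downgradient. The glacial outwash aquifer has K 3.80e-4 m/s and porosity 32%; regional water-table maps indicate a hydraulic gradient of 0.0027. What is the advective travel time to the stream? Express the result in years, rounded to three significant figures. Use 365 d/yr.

2.03 years

K = 3.80e-4 m/s × 86400 s/d = 32.83 m/d
Darcy flux q = K·i = 32.83 × 0.0027 = 0.08865 m/d
v_s = q/n_e = 0.08865/0.32 = 0.2770 m/d
t = L / v = 205 / 0.2770 = 740.0 d
   = 740.0 / 365 = 2.03 yr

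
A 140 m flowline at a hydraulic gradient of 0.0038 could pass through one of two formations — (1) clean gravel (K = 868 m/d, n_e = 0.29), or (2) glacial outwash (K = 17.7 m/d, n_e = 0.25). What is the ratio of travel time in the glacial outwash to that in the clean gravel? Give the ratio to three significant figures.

Unit 1 (clean gravel): v = 868×0.0038/0.29 = 11.37 m/d, t = 140/11.37 = 12.31 d
Unit 2 (glacial outwash): v = 17.7×0.0038/0.25 = 0.2690 m/d, t = 140/0.2690 = 520.4 d
t(glacial outwash) / t(clean gravel) = 520.4/12.31 = 42.3

42.3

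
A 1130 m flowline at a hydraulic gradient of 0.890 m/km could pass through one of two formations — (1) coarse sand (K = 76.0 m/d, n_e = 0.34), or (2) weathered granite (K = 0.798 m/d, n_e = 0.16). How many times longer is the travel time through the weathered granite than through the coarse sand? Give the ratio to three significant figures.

44.8

Unit 1 (coarse sand): v = 76.0×8.9e-4/0.34 = 0.1989 m/d, t = 1130/0.1989 = 5680 d
Unit 2 (weathered granite): v = 0.798×8.9e-4/0.16 = 0.004439 m/d, t = 1130/0.004439 = 254600 d
t(weathered granite) / t(coarse sand) = 254600/5680 = 44.8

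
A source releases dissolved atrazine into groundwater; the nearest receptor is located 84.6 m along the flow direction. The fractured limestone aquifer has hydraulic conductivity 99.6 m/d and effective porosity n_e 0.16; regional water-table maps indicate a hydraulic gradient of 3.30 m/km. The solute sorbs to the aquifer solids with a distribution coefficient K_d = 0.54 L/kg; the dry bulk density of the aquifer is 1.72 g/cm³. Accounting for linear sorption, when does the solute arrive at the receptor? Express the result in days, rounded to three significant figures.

q = Ki = 99.6 × 0.0033 = 0.3287 m/d
v = Ki/n = 99.6·0.0033/0.16 = 2.054 m/d
Retardation R = 1 + ρ_b·K_d/n = 1 + 1.72×0.54/0.16 = 6.805
Contaminant velocity v_c = v/R = 2.054/6.805 = 0.3019 m/d
t = L/v_c = 84.6/0.3019 = 280.2 d

280 days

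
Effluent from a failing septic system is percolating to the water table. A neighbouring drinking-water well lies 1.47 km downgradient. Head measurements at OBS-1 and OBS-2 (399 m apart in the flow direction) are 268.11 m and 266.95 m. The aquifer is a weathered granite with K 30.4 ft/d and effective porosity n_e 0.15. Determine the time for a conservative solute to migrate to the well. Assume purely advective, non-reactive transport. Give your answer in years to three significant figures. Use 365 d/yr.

Hydraulic gradient i = (268.11 − 266.95) / 399 = 1.16 / 399 = 0.002907
K = 30.4 ft/d × 0.3048 = 9.266 m/d
Darcy flux q = K·i = 9.266 × 0.002907 = 0.02694 m/d
v = Ki/n = 9.266·0.002907/0.15 = 0.1796 m/d
L = 1.47 km = 1470 m
t = L / v = 1470 / 0.1796 = 8185 d
   = 8185 / 365 = 22.4 yr

22.4 years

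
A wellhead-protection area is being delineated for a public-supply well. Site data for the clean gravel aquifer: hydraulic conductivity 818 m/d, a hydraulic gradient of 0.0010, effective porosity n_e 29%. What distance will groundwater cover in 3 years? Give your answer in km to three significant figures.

3.09 km

Specific discharge q = 818 × 0.0010 = 0.8180 m/d
Seepage velocity v = q / n = 0.8180 / 0.29 = 2.821 m/d
T = 3 yr × 365 = 1095 d
L = v × T = 2.821 × 1095 = 3089 m
   = 3.09 km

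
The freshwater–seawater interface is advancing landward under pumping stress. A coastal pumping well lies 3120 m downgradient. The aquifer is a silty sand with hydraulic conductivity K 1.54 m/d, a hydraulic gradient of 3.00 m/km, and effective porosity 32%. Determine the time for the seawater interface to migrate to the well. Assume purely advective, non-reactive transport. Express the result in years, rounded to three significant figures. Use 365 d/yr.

Darcy flux q = K·i = 1.54 × 0.0030 = 0.004620 m/d
Seepage velocity v = q / n = 0.004620 / 0.32 = 0.01444 m/d
t = L / v = 3120 / 0.01444 = 216100 d
   = 216100 / 365 = 592 yr

592 years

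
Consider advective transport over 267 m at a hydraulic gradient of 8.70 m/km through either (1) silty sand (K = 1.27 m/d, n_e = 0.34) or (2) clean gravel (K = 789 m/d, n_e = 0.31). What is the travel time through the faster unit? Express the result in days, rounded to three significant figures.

Unit 1 (silty sand): v = 1.27×0.0087/0.34 = 0.03250 m/d, t = 267/0.03250 = 8216 d
Unit 2 (clean gravel): v = 789×0.0087/0.31 = 22.14 m/d, t = 267/22.14 = 12.06 d
Faster unit: t = 12.1 d

12.1 days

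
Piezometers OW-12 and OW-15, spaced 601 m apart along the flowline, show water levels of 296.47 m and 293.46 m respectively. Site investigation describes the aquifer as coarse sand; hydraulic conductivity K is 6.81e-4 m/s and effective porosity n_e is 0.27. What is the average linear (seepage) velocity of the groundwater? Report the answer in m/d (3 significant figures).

Hydraulic gradient i = (296.47 − 293.46) / 601 = 3.01 / 601 = 0.005008
K = 6.81e-4 m/s × 86400 s/d = 58.84 m/d
Darcy flux q = K·i = 58.84 × 0.005008 = 0.2947 m/d
Average linear velocity = 0.2947 / 0.27 = 1.091 m/d

1.09 m/d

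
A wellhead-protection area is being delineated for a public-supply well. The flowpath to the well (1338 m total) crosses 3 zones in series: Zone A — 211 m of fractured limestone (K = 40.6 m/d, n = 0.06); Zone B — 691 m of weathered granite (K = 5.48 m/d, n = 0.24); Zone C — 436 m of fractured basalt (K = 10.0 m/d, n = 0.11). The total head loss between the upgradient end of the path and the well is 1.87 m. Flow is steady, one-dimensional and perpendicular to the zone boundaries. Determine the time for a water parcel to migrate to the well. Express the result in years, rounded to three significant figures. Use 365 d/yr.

Steady 1-D flow in series ⇒ the Darcy flux q is identical in every zone and the zone head losses add (resistances L/K in series).
Σ(L/K) = 211/40.6 + 691/5.48 + 436/10.0 = 5.197 + 126.1 + 43.60 = 174.9 d
q = ΔH / Σ(L/K) = 1.87 / 174.9 = 0.01069 m/d (same in every zone)
Zone A: v = q/n = 0.01069/0.06 = 0.1782 m/d → t_A = 211/0.1782 = 1184 d
Zone B: v = q/n = 0.01069/0.24 = 0.04455 m/d → t_B = 691/0.04455 = 15510 d
Zone C: v = q/n = 0.01069/0.11 = 0.09720 m/d → t_C = 436/0.09720 = 4485 d
Total t = 1184 + 15510 + 4485 = 21180 d
   = 21180 / 365 = 58.0 yr

58.0 years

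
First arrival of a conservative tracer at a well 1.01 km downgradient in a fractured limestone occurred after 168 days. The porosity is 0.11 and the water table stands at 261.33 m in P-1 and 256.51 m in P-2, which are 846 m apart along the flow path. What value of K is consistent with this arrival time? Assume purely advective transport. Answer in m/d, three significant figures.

116 m/d

Hydraulic gradient i = (261.33 − 256.51) / 846 = 4.82 / 846 = 0.005697
L = 1.01 km = 1010 m
v = L / t = 1010 / 168 = 6.012 m/d
K = v · n / i = 6.012 × 0.11 / 0.005697 = 116 m/d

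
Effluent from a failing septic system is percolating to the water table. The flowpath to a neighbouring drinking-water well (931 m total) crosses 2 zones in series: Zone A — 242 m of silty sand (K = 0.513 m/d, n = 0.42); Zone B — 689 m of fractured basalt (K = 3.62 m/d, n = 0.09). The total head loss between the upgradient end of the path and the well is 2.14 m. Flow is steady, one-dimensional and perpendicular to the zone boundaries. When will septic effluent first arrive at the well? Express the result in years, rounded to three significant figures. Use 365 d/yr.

Continuity: the same q passes through each zone, so ΔH = q·Σ(L_j/K_j) — the zones act as resistances in series.
Σ(L/K) = 242/0.513 + 689/3.62 = 471.7 + 190.3 = 662.1 d
q = ΔH / Σ(L/K) = 2.14 / 662.1 = 0.003232 m/d (same in every zone)
Zone A: v = q/n = 0.003232/0.42 = 0.007696 m/d → t_A = 242/0.007696 = 31450 d
Zone B: v = q/n = 0.003232/0.09 = 0.03591 m/d → t_B = 689/0.03591 = 19180 d
Total t = 31450 + 19180 = 50630 d
   = 50630 / 365 = 139 yr

139 years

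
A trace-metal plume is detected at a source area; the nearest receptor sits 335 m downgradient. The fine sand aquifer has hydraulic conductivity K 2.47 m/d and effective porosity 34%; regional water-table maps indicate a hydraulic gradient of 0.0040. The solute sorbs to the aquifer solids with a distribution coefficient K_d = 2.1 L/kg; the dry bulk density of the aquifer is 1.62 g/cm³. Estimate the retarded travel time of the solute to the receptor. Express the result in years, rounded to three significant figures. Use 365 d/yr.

348 years

Darcy flux q = K·i = 2.47 × 0.0040 = 0.009880 m/d
v_s = q/n_e = 0.009880/0.34 = 0.02906 m/d
Retardation R = 1 + ρ_b·K_d/n = 1 + 1.62×2.1/0.34 = 11.01
Contaminant velocity v_c = v/R = 0.02906/11.01 = 0.002640 m/d
t = L/v_c = 335/0.002640 = 126900 d
   = 126900/365 = 348 yr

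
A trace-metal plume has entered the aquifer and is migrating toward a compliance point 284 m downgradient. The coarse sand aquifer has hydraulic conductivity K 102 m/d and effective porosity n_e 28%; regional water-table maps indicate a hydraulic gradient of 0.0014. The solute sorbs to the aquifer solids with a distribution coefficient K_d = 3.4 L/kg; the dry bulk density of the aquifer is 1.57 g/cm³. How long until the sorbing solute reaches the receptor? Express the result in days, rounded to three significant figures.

11200 days

Darcy flux q = K·i = 102 × 0.0014 = 0.1428 m/d
Seepage velocity v = q / n = 0.1428 / 0.28 = 0.5100 m/d
Retardation R = 1 + ρ_b·K_d/n = 1 + 1.57×3.4/0.28 = 20.06
Contaminant velocity v_c = v/R = 0.5100/20.06 = 0.02542 m/d
t = L/v_c = 284/0.02542 = 11170 d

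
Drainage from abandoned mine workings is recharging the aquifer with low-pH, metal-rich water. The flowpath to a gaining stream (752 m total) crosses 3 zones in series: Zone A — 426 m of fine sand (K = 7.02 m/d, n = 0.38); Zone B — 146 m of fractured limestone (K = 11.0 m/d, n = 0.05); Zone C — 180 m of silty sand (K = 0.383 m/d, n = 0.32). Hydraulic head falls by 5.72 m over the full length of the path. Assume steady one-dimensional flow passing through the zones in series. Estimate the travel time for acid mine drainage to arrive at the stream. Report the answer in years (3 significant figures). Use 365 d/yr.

59.1 years

Continuity: the same q passes through each zone, so ΔH = q·Σ(L_j/K_j) — the zones act as resistances in series.
Σ(L/K) = 426/7.02 + 146/11.0 + 180/0.383 = 60.68 + 13.27 + 470.0 = 543.9 d
q = ΔH / Σ(L/K) = 5.72 / 543.9 = 0.01052 m/d (same in every zone)
Zone A: v = q/n = 0.01052/0.38 = 0.02767 m/d → t_A = 426/0.02767 = 15390 d
Zone B: v = q/n = 0.01052/0.05 = 0.2103 m/d → t_B = 146/0.2103 = 694.2 d
Zone C: v = q/n = 0.01052/0.32 = 0.03286 m/d → t_C = 180/0.03286 = 5477 d
Total t = 15390 + 694.2 + 5477 = 21570 d
   = 21570 / 365 = 59.1 yr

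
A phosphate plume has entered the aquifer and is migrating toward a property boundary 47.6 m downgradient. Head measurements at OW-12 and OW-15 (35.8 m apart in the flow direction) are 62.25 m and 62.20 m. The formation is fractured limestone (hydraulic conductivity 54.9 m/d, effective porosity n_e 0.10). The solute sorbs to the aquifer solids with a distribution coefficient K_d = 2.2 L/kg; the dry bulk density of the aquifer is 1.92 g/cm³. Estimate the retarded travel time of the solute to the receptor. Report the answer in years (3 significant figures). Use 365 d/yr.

Hydraulic gradient i = (62.25 − 62.20) / 35.8 = 0.05 / 35.8 = 0.001397
Darcy flux q = K·i = 54.9 × 0.001397 = 0.07668 m/d
v = Ki/n = 54.9·0.001397/0.10 = 0.7668 m/d
Retardation R = 1 + ρ_b·K_d/n = 1 + 1.92×2.2/0.10 = 43.24
Contaminant velocity v_c = v/R = 0.7668/43.24 = 0.01773 m/d
t = L/v_c = 47.6/0.01773 = 2684 d
   = 2684/365 = 7.35 yr

7.35 years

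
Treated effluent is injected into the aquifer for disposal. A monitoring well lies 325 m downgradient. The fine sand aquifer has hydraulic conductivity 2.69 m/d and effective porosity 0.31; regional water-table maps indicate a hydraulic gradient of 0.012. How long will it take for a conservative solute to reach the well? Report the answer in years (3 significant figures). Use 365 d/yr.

8.55 years

q = Ki = 2.69 × 0.012 = 0.03228 m/d
v_s = q/n_e = 0.03228/0.31 = 0.1041 m/d
t = L / v = 325 / 0.1041 = 3121 d
   = 3121 / 365 = 8.55 yr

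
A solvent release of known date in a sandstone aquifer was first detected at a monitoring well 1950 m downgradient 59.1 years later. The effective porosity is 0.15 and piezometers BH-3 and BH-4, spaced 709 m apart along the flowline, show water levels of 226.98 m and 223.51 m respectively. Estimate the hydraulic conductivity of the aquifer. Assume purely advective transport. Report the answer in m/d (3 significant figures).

Hydraulic gradient i = (226.98 − 223.51) / 709 = 3.47 / 709 = 0.004894
t = 59.1 years = 21570 d
v = L / t = 1950 / 21570 = 0.09040 m/d
K = v · n / i = 0.09040 × 0.15 / 0.004894 = 2.77 m/d

2.77 m/d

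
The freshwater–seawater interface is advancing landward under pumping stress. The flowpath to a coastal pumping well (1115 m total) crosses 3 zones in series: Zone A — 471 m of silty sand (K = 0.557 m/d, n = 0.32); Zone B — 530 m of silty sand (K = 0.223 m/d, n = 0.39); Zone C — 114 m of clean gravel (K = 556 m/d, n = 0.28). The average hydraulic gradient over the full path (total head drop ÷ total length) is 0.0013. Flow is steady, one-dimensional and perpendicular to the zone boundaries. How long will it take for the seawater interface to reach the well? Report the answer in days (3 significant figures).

866000 days

For zones in series the flux q is common to all zones; the equivalent conductivity is the harmonic (thickness-weighted) mean, K_eq = L_total / Σ(L_j/K_j).
Σ(L/K) = 471/0.557 + 530/0.223 + 114/556 = 845.6 + 2377 + 0.2050 = 3222 d
K_eq = L_total / Σ(L/K) = 1115 / 3222 = 0.3460 m/d
q = K_eq · i = 0.3460 × 0.0013 = 4.498e-4 m/d (same in every zone)
Zone A: v = q/n = 4.498e-4/0.32 = 0.001406 m/d → t_A = 471/0.001406 = 335100 d
Zone B: v = q/n = 4.498e-4/0.39 = 0.001153 m/d → t_B = 530/0.001153 = 459500 d
Zone C: v = q/n = 4.498e-4/0.28 = 0.001606 m/d → t_C = 114/0.001606 = 70960 d
Total t = 335100 + 459500 + 70960 = 865600 d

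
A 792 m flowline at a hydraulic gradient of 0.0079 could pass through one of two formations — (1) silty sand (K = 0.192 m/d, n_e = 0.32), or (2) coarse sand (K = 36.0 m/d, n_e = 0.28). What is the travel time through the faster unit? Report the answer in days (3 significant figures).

Unit 1 (silty sand): v = 0.192×0.0079/0.32 = 0.004740 m/d, t = 792/0.004740 = 167100 d
Unit 2 (coarse sand): v = 36.0×0.0079/0.28 = 1.016 m/d, t = 792/1.016 = 779.7 d
Faster unit: t = 780 d

780 days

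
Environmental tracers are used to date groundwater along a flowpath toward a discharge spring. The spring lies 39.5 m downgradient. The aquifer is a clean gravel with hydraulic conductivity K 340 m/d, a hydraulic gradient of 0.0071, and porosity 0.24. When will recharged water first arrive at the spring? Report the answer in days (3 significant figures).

Darcy flux q = K·i = 340 × 0.0071 = 2.414 m/d
Seepage velocity v = q / n = 2.414 / 0.24 = 10.06 m/d
t = L / v = 39.5 / 10.06 = 3.927 d

3.93 days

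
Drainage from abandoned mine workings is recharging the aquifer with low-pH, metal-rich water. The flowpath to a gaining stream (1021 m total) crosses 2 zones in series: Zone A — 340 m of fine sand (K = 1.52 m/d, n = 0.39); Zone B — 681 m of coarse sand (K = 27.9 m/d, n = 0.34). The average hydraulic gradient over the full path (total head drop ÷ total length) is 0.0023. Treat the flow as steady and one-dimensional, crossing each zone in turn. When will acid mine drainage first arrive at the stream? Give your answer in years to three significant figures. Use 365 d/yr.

Steady 1-D flow in series ⇒ the Darcy flux q is identical in every zone and the zone head losses add (resistances L/K in series).
Σ(L/K) = 340/1.52 + 681/27.9 = 223.7 + 24.41 = 248.1 d
K_eq = L_total / Σ(L/K) = 1021 / 248.1 = 4.115 m/d
q = K_eq · i = 4.115 × 0.0023 = 0.009465 m/d (same in every zone)
Zone A: v = q/n = 0.009465/0.39 = 0.02427 m/d → t_A = 340/0.02427 = 14010 d
Zone B: v = q/n = 0.009465/0.34 = 0.02784 m/d → t_B = 681/0.02784 = 24460 d
Total t = 14010 + 24460 = 38470 d
   = 38470 / 365 = 105 yr

105 years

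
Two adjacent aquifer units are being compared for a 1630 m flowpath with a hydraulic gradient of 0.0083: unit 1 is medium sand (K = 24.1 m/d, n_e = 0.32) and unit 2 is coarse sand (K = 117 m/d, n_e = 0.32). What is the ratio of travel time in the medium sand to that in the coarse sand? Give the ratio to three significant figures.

4.85

Unit 1 (medium sand): v = 24.1×0.0083/0.32 = 0.6251 m/d, t = 1630/0.6251 = 2608 d
Unit 2 (coarse sand): v = 117×0.0083/0.32 = 3.035 m/d, t = 1630/3.035 = 537.1 d
t(medium sand) / t(coarse sand) = 2608/537.1 = 4.85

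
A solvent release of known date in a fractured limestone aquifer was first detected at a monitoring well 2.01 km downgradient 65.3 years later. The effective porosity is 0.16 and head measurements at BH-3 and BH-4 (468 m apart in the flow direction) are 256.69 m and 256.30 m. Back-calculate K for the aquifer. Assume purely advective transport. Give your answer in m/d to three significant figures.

Hydraulic gradient i = (256.69 − 256.30) / 468 = 0.39 / 468 = 8.333e-4
t = 65.3 years = 23830 d
L = 2.01 km = 2010 m
v = L / t = 2010 / 23830 = 0.08433 m/d
K = v · n / i = 0.08433 × 0.16 / 8.333e-4 = 16.2 m/d

16.2 m/d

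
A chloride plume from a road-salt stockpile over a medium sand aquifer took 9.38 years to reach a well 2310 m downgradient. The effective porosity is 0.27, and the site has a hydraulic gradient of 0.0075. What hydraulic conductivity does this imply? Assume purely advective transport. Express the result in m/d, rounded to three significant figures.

t = 9.38 years = 3424 d
v = L / t = 2310 / 3424 = 0.6747 m/d
K = v · n / i = 0.6747 × 0.27 / 0.0075 = 24.3 m/d

24.3 m/d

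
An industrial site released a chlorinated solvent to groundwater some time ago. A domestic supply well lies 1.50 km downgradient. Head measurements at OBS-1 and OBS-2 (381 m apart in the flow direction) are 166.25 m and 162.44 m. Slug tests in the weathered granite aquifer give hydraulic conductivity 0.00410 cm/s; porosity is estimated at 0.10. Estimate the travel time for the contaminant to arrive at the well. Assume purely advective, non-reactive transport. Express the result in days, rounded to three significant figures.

4230 days

Hydraulic gradient i = (166.25 − 162.44) / 381 = 3.81 / 381 = 0.01000
K = 0.00410 cm/s × 864 = 3.542 m/d
Specific discharge q = 3.542 × 0.01000 = 0.03542 m/d
v_s = q/n_e = 0.03542/0.10 = 0.3542 m/d
L = 1.50 km = 1500 m
t = L / v = 1500 / 0.3542 = 4234 d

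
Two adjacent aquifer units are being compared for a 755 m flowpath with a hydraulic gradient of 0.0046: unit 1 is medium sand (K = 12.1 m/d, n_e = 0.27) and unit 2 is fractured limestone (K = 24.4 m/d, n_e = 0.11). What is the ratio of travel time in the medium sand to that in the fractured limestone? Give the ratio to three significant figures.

4.95

Unit 1 (medium sand): v = 12.1×0.0046/0.27 = 0.2061 m/d, t = 755/0.2061 = 3662 d
Unit 2 (fractured limestone): v = 24.4×0.0046/0.11 = 1.020 m/d, t = 755/1.020 = 739.9 d
t(medium sand) / t(fractured limestone) = 3662/739.9 = 4.95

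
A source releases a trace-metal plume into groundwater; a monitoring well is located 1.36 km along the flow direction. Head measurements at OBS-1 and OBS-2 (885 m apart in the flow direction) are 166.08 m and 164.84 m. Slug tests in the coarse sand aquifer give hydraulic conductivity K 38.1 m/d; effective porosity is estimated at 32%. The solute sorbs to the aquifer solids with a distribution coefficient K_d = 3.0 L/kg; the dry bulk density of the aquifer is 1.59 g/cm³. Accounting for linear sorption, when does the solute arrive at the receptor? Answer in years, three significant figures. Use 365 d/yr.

355 years

Hydraulic gradient i = (166.08 − 164.84) / 885 = 1.24 / 885 = 0.001401
q = Ki = 38.1 × 0.001401 = 0.05338 m/d
Average linear velocity = 0.05338 / 0.32 = 0.1668 m/d
Retardation R = 1 + ρ_b·K_d/n = 1 + 1.59×3.0/0.32 = 15.91
Contaminant velocity v_c = v/R = 0.1668/15.91 = 0.01049 m/d
L = 1.36 km = 1360 m
t = L/v_c = 1360/0.01049 = 129700 d
   = 129700/365 = 355 yr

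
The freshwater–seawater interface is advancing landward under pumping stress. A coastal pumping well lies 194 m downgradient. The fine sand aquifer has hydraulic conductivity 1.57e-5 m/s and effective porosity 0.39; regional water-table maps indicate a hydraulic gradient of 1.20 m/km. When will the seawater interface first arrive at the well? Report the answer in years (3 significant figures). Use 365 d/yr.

127 years

K = 1.57e-5 m/s × 86400 s/d = 1.356 m/d
Specific discharge q = 1.356 × 0.0012 = 0.001628 m/d
v_s = q/n_e = 0.001628/0.39 = 0.004174 m/d
t = L / v = 194 / 0.004174 = 46480 d
   = 46480 / 365 = 127 yr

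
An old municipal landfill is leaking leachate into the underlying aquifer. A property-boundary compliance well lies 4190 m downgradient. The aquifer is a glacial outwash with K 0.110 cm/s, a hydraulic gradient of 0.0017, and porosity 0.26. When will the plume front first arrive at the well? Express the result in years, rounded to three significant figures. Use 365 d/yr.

K = 0.110 cm/s × 864 = 95.04 m/d
q = Ki = 95.04 × 0.0017 = 0.1616 m/d
Seepage velocity v = q / n = 0.1616 / 0.26 = 0.6214 m/d
t = L / v = 4190 / 0.6214 = 6743 d
   = 6743 / 365 = 18.5 yr

18.5 years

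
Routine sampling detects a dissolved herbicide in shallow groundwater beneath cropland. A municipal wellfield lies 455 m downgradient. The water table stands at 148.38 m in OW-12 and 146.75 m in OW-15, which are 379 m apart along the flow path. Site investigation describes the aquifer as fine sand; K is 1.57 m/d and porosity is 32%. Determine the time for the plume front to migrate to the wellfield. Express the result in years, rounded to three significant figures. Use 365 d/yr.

Hydraulic gradient i = (148.38 − 146.75) / 379 = 1.63 / 379 = 0.004301
Darcy flux q = K·i = 1.57 × 0.004301 = 0.006752 m/d
Seepage velocity v = q / n = 0.006752 / 0.32 = 0.02110 m/d
t = L / v = 455 / 0.02110 = 21560 d
   = 21560 / 365 = 59.1 yr

59.1 years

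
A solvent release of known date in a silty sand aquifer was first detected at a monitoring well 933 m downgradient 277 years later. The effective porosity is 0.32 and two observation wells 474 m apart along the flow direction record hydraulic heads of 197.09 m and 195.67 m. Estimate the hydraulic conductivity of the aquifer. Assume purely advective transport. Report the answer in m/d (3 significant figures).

Hydraulic gradient i = (197.09 − 195.67) / 474 = 1.42 / 474 = 0.002996
t = 277 years = 101100 d
v = L / t = 933 / 101100 = 0.009228 m/d
K = v · n / i = 0.009228 × 0.32 / 0.002996 = 0.986 m/d

0.986 m/d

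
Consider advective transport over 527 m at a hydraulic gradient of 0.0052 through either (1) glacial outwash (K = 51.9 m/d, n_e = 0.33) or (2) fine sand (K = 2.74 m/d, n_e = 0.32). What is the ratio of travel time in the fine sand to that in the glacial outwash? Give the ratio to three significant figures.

18.4

Unit 1 (glacial outwash): v = 51.9×0.0052/0.33 = 0.8178 m/d, t = 527/0.8178 = 644.4 d
Unit 2 (fine sand): v = 2.74×0.0052/0.32 = 0.04453 m/d, t = 527/0.04453 = 11840 d
t(fine sand) / t(glacial outwash) = 11840/644.4 = 18.4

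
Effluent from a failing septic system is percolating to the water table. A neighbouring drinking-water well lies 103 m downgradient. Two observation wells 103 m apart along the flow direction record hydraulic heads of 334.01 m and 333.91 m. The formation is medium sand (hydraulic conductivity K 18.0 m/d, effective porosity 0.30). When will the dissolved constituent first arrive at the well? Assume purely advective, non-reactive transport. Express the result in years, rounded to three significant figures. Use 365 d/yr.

4.84 years

Hydraulic gradient i = (334.01 − 333.91) / 103 = 0.10 / 103 = 9.709e-4
Specific discharge q = 18.0 × 9.709e-4 = 0.01748 m/d
Average linear velocity = 0.01748 / 0.30 = 0.05825 m/d
t = L / v = 103 / 0.05825 = 1768 d
   = 1768 / 365 = 4.84 yr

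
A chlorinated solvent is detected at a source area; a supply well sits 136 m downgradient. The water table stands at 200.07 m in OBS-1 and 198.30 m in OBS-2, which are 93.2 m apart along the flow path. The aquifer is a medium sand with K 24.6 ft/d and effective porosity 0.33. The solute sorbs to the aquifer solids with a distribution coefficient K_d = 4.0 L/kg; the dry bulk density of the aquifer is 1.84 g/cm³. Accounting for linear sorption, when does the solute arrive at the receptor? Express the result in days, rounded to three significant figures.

7340 days

Hydraulic gradient i = (200.07 − 198.30) / 93.2 = 1.77 / 93.2 = 0.01899
K = 24.6 ft/d × 0.3048 = 7.498 m/d
Specific discharge q = 7.498 × 0.01899 = 0.1424 m/d
Seepage velocity v = q / n = 0.1424 / 0.33 = 0.4315 m/d
Retardation R = 1 + ρ_b·K_d/n = 1 + 1.84×4.0/0.33 = 23.30
Contaminant velocity v_c = v/R = 0.4315/23.30 = 0.01852 m/d
t = L/v_c = 136/0.01852 = 7344 d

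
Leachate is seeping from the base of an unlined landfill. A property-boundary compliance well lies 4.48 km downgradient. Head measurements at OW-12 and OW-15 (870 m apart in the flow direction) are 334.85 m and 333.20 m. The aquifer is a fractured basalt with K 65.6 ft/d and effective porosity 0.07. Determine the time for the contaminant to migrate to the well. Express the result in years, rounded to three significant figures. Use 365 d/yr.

22.7 years

Hydraulic gradient i = (334.85 − 333.20) / 870 = 1.65 / 870 = 0.001897
K = 65.6 ft/d × 0.3048 = 19.99 m/d
q = Ki = 19.99 × 0.001897 = 0.03792 m/d
v_s = q/n_e = 0.03792/0.07 = 0.5417 m/d
L = 4.48 km = 4480 m
t = L / v = 4480 / 0.5417 = 8270 d
   = 8270 / 365 = 22.7 yr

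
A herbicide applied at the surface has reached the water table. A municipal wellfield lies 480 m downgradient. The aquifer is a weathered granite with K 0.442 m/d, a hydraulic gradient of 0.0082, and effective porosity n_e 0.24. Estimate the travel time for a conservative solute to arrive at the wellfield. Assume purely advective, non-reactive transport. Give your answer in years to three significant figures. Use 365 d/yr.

87.1 years

Specific discharge q = 0.442 × 0.0082 = 0.003624 m/d
v_s = q/n_e = 0.003624/0.24 = 0.01510 m/d
t = L / v = 480 / 0.01510 = 31780 d
   = 31780 / 365 = 87.1 yr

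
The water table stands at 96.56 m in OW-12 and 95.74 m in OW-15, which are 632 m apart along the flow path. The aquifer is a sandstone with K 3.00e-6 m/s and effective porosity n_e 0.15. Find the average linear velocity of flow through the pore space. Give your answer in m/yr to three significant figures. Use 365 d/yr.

0.818 m/yr

Hydraulic gradient i = (96.56 − 95.74) / 632 = 0.82 / 632 = 0.001297
K = 3.00e-6 m/s × 86400 s/d = 0.2592 m/d
q = Ki = 0.2592 × 0.001297 = 3.363e-4 m/d
v = Ki/n = 0.2592·0.001297/0.15 = 0.002242 m/d
   = 0.002242 × 365 = 0.818 m/yr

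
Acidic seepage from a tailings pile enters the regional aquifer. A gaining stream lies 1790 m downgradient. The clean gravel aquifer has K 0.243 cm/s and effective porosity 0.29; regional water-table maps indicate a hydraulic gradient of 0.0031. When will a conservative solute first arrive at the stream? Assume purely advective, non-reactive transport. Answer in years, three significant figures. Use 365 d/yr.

2.19 years

K = 0.243 cm/s × 864 = 210.0 m/d
Darcy flux q = K·i = 210.0 × 0.0031 = 0.6509 m/d
v_s = q/n_e = 0.6509/0.29 = 2.244 m/d
t = L / v = 1790 / 2.244 = 797.6 d
   = 797.6 / 365 = 2.19 yr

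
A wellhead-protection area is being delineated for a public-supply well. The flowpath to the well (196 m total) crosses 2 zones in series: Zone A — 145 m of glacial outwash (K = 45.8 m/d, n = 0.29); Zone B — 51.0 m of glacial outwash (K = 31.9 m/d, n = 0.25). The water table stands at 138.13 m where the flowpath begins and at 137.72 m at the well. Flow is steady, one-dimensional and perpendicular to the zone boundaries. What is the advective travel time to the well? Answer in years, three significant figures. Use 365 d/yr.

1.74 years

Total head drop ΔH = 138.13 − 137.72 = 0.41 m
Continuity: the same q passes through each zone, so ΔH = q·Σ(L_j/K_j) — the zones act as resistances in series.
Σ(L/K) = 145/45.8 + 51.0/31.9 = 3.166 + 1.599 = 4.765 d
q = ΔH / Σ(L/K) = 0.41 / 4.765 = 0.08605 m/d (same in every zone)
Zone A: v = q/n = 0.08605/0.29 = 0.2967 m/d → t_A = 145/0.2967 = 488.7 d
Zone B: v = q/n = 0.08605/0.25 = 0.3442 m/d → t_B = 51.0/0.3442 = 148.2 d
Total t = 488.7 + 148.2 = 636.8 d
   = 636.8 / 365 = 1.74 yr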